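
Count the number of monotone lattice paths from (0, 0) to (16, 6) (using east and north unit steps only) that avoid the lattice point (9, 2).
Number of paths = 56463

Total paths from (0, 0) to (16, 6): C(22, 16) = 74613. Paths through (9, 2): (paths (0, 0) → (9, 2)) × (paths (9, 2) → (16, 6)) = C(11, 9) · C(11, 7) = 55 · 330 = 18150. Avoidance count = 74613 − 18150 = 56463.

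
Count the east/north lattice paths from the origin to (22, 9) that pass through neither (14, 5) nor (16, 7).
Number of paths = 9493323

Inclusion–exclusion. Total paths: C(31, 22) = 20160075. Through P₁: C(19, 14)·C(12, 8) = 5755860. Through P₂: C(23, 16)·C(8, 6) = 6864396. Since P₁ is strictly southwest of P₂, a monotone path through both must visit P₁ then P₂; paths through both = C(19, 14)·C(4, 2)·C(8, 6) = 1953504. Avoid both = 20160075 − 5755860 − 6864396 + 1953504 = 9493323.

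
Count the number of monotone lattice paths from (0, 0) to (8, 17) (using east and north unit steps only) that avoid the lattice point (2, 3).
Number of paths = 693975

Total paths from (0, 0) to (8, 17): C(25, 8) = 1081575. Paths through (2, 3): (paths (0, 0) → (2, 3)) × (paths (2, 3) → (8, 17)) = C(5, 2) · C(20, 6) = 10 · 38760 = 387600. Avoidance count = 1081575 − 387600 = 693975.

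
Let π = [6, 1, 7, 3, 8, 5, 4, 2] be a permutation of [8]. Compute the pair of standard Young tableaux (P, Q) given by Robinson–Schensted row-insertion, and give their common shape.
P = [1, 2, 4] / [3, 7, 8] / [5] / [6];  Q = [1, 3, 5] / [2, 4, 6] / [7] / [8];  common shape = (3, 3, 1, 1)

Row-insert the values π_1, π_2, … into P one at a time, bumping the leftmost entry strictly greater than the inserted value down to the next row. The recording tableau Q records, in position (i, j), the step at which that cell was added to P.
  Insert 6 (step 1): P = [6];  Q = [1]
  Insert 1 (step 2): P = [1] / [6];  Q = [1] / [2]
  Insert 7 (step 3): P = [1, 7] / [6];  Q = [1, 3] / [2]
  Insert 3 (step 4): P = [1, 3] / [6, 7];  Q = [1, 3] / [2, 4]
  Insert 8 (step 5): P = [1, 3, 8] / [6, 7];  Q = [1, 3, 5] / [2, 4]
  Insert 5 (step 6): P = [1, 3, 5] / [6, 7, 8];  Q = [1, 3, 5] / [2, 4, 6]
  Insert 4 (step 7): P = [1, 3, 4] / [5, 7, 8] / [6];  Q = [1, 3, 5] / [2, 4, 6] / [7]
  Insert 2 (step 8): P = [1, 2, 4] / [3, 7, 8] / [5] / [6];  Q = [1, 3, 5] / [2, 4, 6] / [7] / [8]
Final shape: (3, 3, 1, 1).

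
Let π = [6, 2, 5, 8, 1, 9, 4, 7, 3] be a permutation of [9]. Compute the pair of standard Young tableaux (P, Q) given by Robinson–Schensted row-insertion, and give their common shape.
P = [1, 3, 7, 9] / [2, 4, 8] / [5] / [6];  Q = [1, 3, 4, 6] / [2, 7, 8] / [5] / [9];  common shape = (4, 3, 1, 1)

Row-insert the values π_1, π_2, … into P one at a time, bumping the leftmost entry strictly greater than the inserted value down to the next row. The recording tableau Q records, in position (i, j), the step at which that cell was added to P.
  Insert 6 (step 1): P = [6];  Q = [1]
  Insert 2 (step 2): P = [2] / [6];  Q = [1] / [2]
  Insert 5 (step 3): P = [2, 5] / [6];  Q = [1, 3] / [2]
  Insert 8 (step 4): P = [2, 5, 8] / [6];  Q = [1, 3, 4] / [2]
  Insert 1 (step 5): P = [1, 5, 8] / [2] / [6];  Q = [1, 3, 4] / [2] / [5]
  Insert 9 (step 6): P = [1, 5, 8, 9] / [2] / [6];  Q = [1, 3, 4, 6] / [2] / [5]
  Insert 4 (step 7): P = [1, 4, 8, 9] / [2, 5] / [6];  Q = [1, 3, 4, 6] / [2, 7] / [5]
  Insert 7 (step 8): P = [1, 4, 7, 9] / [2, 5, 8] / [6];  Q = [1, 3, 4, 6] / [2, 7, 8] / [5]
  Insert 3 (step 9): P = [1, 3, 7, 9] / [2, 4, 8] / [5] / [6];  Q = [1, 3, 4, 6] / [2, 7, 8] / [5] / [9]
Final shape: (4, 3, 1, 1).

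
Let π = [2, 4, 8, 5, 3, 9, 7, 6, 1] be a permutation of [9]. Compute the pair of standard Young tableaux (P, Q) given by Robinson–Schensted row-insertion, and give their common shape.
P = [1, 3, 5, 6] / [2, 7] / [4, 9] / [8];  Q = [1, 2, 3, 6] / [4, 7] / [5, 8] / [9];  common shape = (4, 2, 2, 1)

Row-insert the values π_1, π_2, … into P one at a time, bumping the leftmost entry strictly greater than the inserted value down to the next row. The recording tableau Q records, in position (i, j), the step at which that cell was added to P.
  Insert 2 (step 1): P = [2];  Q = [1]
  Insert 4 (step 2): P = [2, 4];  Q = [1, 2]
  Insert 8 (step 3): P = [2, 4, 8];  Q = [1, 2, 3]
  Insert 5 (step 4): P = [2, 4, 5] / [8];  Q = [1, 2, 3] / [4]
  Insert 3 (step 5): P = [2, 3, 5] / [4] / [8];  Q = [1, 2, 3] / [4] / [5]
  Insert 9 (step 6): P = [2, 3, 5, 9] / [4] / [8];  Q = [1, 2, 3, 6] / [4] / [5]
  Insert 7 (step 7): P = [2, 3, 5, 7] / [4, 9] / [8];  Q = [1, 2, 3, 6] / [4, 7] / [5]
  Insert 6 (step 8): P = [2, 3, 5, 6] / [4, 7] / [8, 9];  Q = [1, 2, 3, 6] / [4, 7] / [5, 8]
  Insert 1 (step 9): P = [1, 3, 5, 6] / [2, 7] / [4, 9] / [8];  Q = [1, 2, 3, 6] / [4, 7] / [5, 8] / [9]
Final shape: (4, 2, 2, 1).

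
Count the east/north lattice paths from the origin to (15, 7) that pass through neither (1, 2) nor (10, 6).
Number of paths = 100482

Inclusion–exclusion. Total paths: C(22, 15) = 170544. Through P₁: C(3, 1)·C(19, 14) = 34884. Through P₂: C(16, 10)·C(6, 5) = 48048. Since P₁ is strictly southwest of P₂, a monotone path through both must visit P₁ then P₂; paths through both = C(3, 1)·C(13, 9)·C(6, 5) = 12870. Avoid both = 170544 − 34884 − 48048 + 12870 = 100482.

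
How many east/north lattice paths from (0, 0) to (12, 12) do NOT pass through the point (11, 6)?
Number of paths = 2617524

Total paths from (0, 0) to (12, 12): C(24, 12) = 2704156. Paths through (11, 6): (paths (0, 0) → (11, 6)) × (paths (11, 6) → (12, 12)) = C(17, 11) · C(7, 1) = 12376 · 7 = 86632. Avoidance count = 2704156 − 86632 = 2617524.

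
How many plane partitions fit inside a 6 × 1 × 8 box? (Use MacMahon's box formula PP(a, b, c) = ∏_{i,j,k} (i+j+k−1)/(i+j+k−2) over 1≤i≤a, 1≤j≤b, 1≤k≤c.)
PP(6, 1, 8) = 3003

Evaluate the triple product over i = 1..6, j = 1..1, k = 1..8. The factors are (2/1) · (3/2) · (4/3) · (5/4) · (6/5) · (7/6) · (8/7) · (9/8) · … (48 factors total). The numerators and denominators telescope so the product is an integer; carrying out the multiplication exactly gives PP(6, 1, 8) = 3003.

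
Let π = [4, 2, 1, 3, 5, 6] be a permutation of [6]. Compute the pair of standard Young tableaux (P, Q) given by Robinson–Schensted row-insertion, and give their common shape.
P = [1, 3, 5, 6] / [2] / [4];  Q = [1, 4, 5, 6] / [2] / [3];  common shape = (4, 1, 1)

Row-insert the values π_1, π_2, … into P one at a time, bumping the leftmost entry strictly greater than the inserted value down to the next row. The recording tableau Q records, in position (i, j), the step at which that cell was added to P.
  Insert 4 (step 1): P = [4];  Q = [1]
  Insert 2 (step 2): P = [2] / [4];  Q = [1] / [2]
  Insert 1 (step 3): P = [1] / [2] / [4];  Q = [1] / [2] / [3]
  Insert 3 (step 4): P = [1, 3] / [2] / [4];  Q = [1, 4] / [2] / [3]
  Insert 5 (step 5): P = [1, 3, 5] / [2] / [4];  Q = [1, 4, 5] / [2] / [3]
  Insert 6 (step 6): P = [1, 3, 5, 6] / [2] / [4];  Q = [1, 4, 5, 6] / [2] / [3]
Final shape: (4, 1, 1).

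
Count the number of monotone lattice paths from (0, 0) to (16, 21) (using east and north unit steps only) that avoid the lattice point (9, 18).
Number of paths = 12313355670

Total paths from (0, 0) to (16, 21): C(37, 16) = 12875774670. Paths through (9, 18): (paths (0, 0) → (9, 18)) × (paths (9, 18) → (16, 21)) = C(27, 9) · C(10, 7) = 4686825 · 120 = 562419000. Avoidance count = 12875774670 − 562419000 = 12313355670.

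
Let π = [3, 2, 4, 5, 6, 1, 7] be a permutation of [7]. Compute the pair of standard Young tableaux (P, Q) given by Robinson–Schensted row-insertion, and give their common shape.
P = [1, 4, 5, 6, 7] / [2] / [3];  Q = [1, 3, 4, 5, 7] / [2] / [6];  common shape = (5, 1, 1)

Row-insert the values π_1, π_2, … into P one at a time, bumping the leftmost entry strictly greater than the inserted value down to the next row. The recording tableau Q records, in position (i, j), the step at which that cell was added to P.
  Insert 3 (step 1): P = [3];  Q = [1]
  Insert 2 (step 2): P = [2] / [3];  Q = [1] / [2]
  Insert 4 (step 3): P = [2, 4] / [3];  Q = [1, 3] / [2]
  Insert 5 (step 4): P = [2, 4, 5] / [3];  Q = [1, 3, 4] / [2]
  Insert 6 (step 5): P = [2, 4, 5, 6] / [3];  Q = [1, 3, 4, 5] / [2]
  Insert 1 (step 6): P = [1, 4, 5, 6] / [2] / [3];  Q = [1, 3, 4, 5] / [2] / [6]
  Insert 7 (step 7): P = [1, 4, 5, 6, 7] / [2] / [3];  Q = [1, 3, 4, 5, 7] / [2] / [6]
Final shape: (5, 1, 1).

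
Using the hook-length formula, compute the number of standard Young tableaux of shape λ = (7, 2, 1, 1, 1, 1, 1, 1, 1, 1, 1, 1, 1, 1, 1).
# SYT of shape (7, 2, 1, 1, 1, 1, 1, 1, 1, 1, 1, 1, 1, 1, 1) = 682176

Hook-length formula: f^λ = n! / Π hook(c), product over all cells c of the Young diagram. For λ = (7, 2, 1, 1, 1, 1, 1, 1, 1, 1, 1, 1, 1, 1, 1), n = 22 boxes. Hook lengths by row (left-to-right, top-to-bottom): [21, 7, 5, 4, 3, 2, 1]; [15, 1]; [13]; [12]; [11]; [10]; [9]; [8]; [7]; [6]; [5]; [4]; [3]; [2]; [1]. Product of hooks = 1647669703680000. So f^λ = 22! / 1647669703680000 = 1124000727777607680000 / 1647669703680000 = 682176.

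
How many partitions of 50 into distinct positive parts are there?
q(50) = 3658

A partition into distinct parts is a strictly decreasing sequence summing to n. The recurrence d(n, m) = d(n, m−1) + d(n−m, m−1) (use part m at most once) with q(n) = d(n, n) gives q(50) = 3658. (Euler's theorem: # distinct-part partitions = # odd-part partitions.)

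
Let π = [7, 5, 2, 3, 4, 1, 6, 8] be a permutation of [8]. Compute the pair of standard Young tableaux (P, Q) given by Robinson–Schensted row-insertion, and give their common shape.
P = [1, 3, 4, 6, 8] / [2] / [5] / [7];  Q = [1, 4, 5, 7, 8] / [2] / [3] / [6];  common shape = (5, 1, 1, 1)

Row-insert the values π_1, π_2, … into P one at a time, bumping the leftmost entry strictly greater than the inserted value down to the next row. The recording tableau Q records, in position (i, j), the step at which that cell was added to P.
  Insert 7 (step 1): P = [7];  Q = [1]
  Insert 5 (step 2): P = [5] / [7];  Q = [1] / [2]
  Insert 2 (step 3): P = [2] / [5] / [7];  Q = [1] / [2] / [3]
  Insert 3 (step 4): P = [2, 3] / [5] / [7];  Q = [1, 4] / [2] / [3]
  Insert 4 (step 5): P = [2, 3, 4] / [5] / [7];  Q = [1, 4, 5] / [2] / [3]
  Insert 1 (step 6): P = [1, 3, 4] / [2] / [5] / [7];  Q = [1, 4, 5] / [2] / [3] / [6]
  Insert 6 (step 7): P = [1, 3, 4, 6] / [2] / [5] / [7];  Q = [1, 4, 5, 7] / [2] / [3] / [6]
  Insert 8 (step 8): P = [1, 3, 4, 6, 8] / [2] / [5] / [7];  Q = [1, 4, 5, 7, 8] / [2] / [3] / [6]
Final shape: (5, 1, 1, 1).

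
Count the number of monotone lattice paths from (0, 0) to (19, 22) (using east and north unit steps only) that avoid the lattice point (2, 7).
Number of paths = 224296652280

Total paths from (0, 0) to (19, 22): C(41, 19) = 244662670200. Paths through (2, 7): (paths (0, 0) → (2, 7)) × (paths (2, 7) → (19, 22)) = C(9, 2) · C(32, 17) = 36 · 565722720 = 20366017920. Avoidance count = 244662670200 − 20366017920 = 224296652280.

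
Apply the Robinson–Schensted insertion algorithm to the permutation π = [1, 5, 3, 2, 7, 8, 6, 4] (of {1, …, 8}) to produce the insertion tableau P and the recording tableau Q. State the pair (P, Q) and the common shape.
P = [1, 2, 4, 8] / [3, 6] / [5, 7];  Q = [1, 2, 5, 6] / [3, 7] / [4, 8];  common shape = (4, 2, 2)

Row-insert the values π_1, π_2, … into P one at a time, bumping the leftmost entry strictly greater than the inserted value down to the next row. The recording tableau Q records, in position (i, j), the step at which that cell was added to P.
  Insert 1 (step 1): P = [1];  Q = [1]
  Insert 5 (step 2): P = [1, 5];  Q = [1, 2]
  Insert 3 (step 3): P = [1, 3] / [5];  Q = [1, 2] / [3]
  Insert 2 (step 4): P = [1, 2] / [3] / [5];  Q = [1, 2] / [3] / [4]
  Insert 7 (step 5): P = [1, 2, 7] / [3] / [5];  Q = [1, 2, 5] / [3] / [4]
  Insert 8 (step 6): P = [1, 2, 7, 8] / [3] / [5];  Q = [1, 2, 5, 6] / [3] / [4]
  Insert 6 (step 7): P = [1, 2, 6, 8] / [3, 7] / [5];  Q = [1, 2, 5, 6] / [3, 7] / [4]
  Insert 4 (step 8): P = [1, 2, 4, 8] / [3, 6] / [5, 7];  Q = [1, 2, 5, 6] / [3, 7] / [4, 8]
Final shape: (4, 2, 2).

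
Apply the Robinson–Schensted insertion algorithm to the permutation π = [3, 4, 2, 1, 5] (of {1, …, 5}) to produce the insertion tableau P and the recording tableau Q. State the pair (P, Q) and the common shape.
P = [1, 4, 5] / [2] / [3];  Q = [1, 2, 5] / [3] / [4];  common shape = (3, 1, 1)

Row-insert the values π_1, π_2, … into P one at a time, bumping the leftmost entry strictly greater than the inserted value down to the next row. The recording tableau Q records, in position (i, j), the step at which that cell was added to P.
  Insert 3 (step 1): P = [3];  Q = [1]
  Insert 4 (step 2): P = [3, 4];  Q = [1, 2]
  Insert 2 (step 3): P = [2, 4] / [3];  Q = [1, 2] / [3]
  Insert 1 (step 4): P = [1, 4] / [2] / [3];  Q = [1, 2] / [3] / [4]
  Insert 5 (step 5): P = [1, 4, 5] / [2] / [3];  Q = [1, 2, 5] / [3] / [4]
Final shape: (3, 1, 1).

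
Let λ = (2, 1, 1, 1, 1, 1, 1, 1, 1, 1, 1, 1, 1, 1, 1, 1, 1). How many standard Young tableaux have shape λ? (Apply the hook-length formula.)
# SYT of shape (2, 1, 1, 1, 1, 1, 1, 1, 1, 1, 1, 1, 1, 1, 1, 1, 1) = 17

Hook-length formula: f^λ = n! / Π hook(c), product over all cells c of the Young diagram. For λ = (2, 1, 1, 1, 1, 1, 1, 1, 1, 1, 1, 1, 1, 1, 1, 1, 1), n = 18 boxes. Hook lengths by row (left-to-right, top-to-bottom): [18, 1]; [16]; [15]; [14]; [13]; [12]; [11]; [10]; [9]; [8]; [7]; [6]; [5]; [4]; [3]; [2]; [1]. Product of hooks = 376610217984000. So f^λ = 18! / 376610217984000 = 6402373705728000 / 376610217984000 = 17.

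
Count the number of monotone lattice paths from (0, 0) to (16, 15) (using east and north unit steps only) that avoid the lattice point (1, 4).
Number of paths = 261909395

Total paths from (0, 0) to (16, 15): C(31, 16) = 300540195. Paths through (1, 4): (paths (0, 0) → (1, 4)) × (paths (1, 4) → (16, 15)) = C(5, 1) · C(26, 15) = 5 · 7726160 = 38630800. Avoidance count = 300540195 − 38630800 = 261909395.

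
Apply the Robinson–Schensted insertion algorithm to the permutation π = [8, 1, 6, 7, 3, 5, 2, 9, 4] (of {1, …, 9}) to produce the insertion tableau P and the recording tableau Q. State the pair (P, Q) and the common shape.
P = [1, 2, 4, 9] / [3, 5] / [6, 7] / [8];  Q = [1, 3, 4, 8] / [2, 6] / [5, 9] / [7];  common shape = (4, 2, 2, 1)

Row-insert the values π_1, π_2, … into P one at a time, bumping the leftmost entry strictly greater than the inserted value down to the next row. The recording tableau Q records, in position (i, j), the step at which that cell was added to P.
  Insert 8 (step 1): P = [8];  Q = [1]
  Insert 1 (step 2): P = [1] / [8];  Q = [1] / [2]
  Insert 6 (step 3): P = [1, 6] / [8];  Q = [1, 3] / [2]
  Insert 7 (step 4): P = [1, 6, 7] / [8];  Q = [1, 3, 4] / [2]
  Insert 3 (step 5): P = [1, 3, 7] / [6] / [8];  Q = [1, 3, 4] / [2] / [5]
  Insert 5 (step 6): P = [1, 3, 5] / [6, 7] / [8];  Q = [1, 3, 4] / [2, 6] / [5]
  Insert 2 (step 7): P = [1, 2, 5] / [3, 7] / [6] / [8];  Q = [1, 3, 4] / [2, 6] / [5] / [7]
  Insert 9 (step 8): P = [1, 2, 5, 9] / [3, 7] / [6] / [8];  Q = [1, 3, 4, 8] / [2, 6] / [5] / [7]
  Insert 4 (step 9): P = [1, 2, 4, 9] / [3, 5] / [6, 7] / [8];  Q = [1, 3, 4, 8] / [2, 6] / [5, 9] / [7]
Final shape: (4, 2, 2, 1).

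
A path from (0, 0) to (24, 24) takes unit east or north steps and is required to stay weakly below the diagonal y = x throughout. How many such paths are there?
Number of paths = 1289904147324

By the reflection principle (André's argument), the number of monotone paths to (24, 24) with n ≤ m that never go above y = x is C(48, 24) − C(48, 25) = 32247603683100 − 30957699535776 = 1289904147324.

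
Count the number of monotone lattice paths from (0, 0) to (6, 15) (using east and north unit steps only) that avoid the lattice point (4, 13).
Number of paths = 39984

Total paths from (0, 0) to (6, 15): C(21, 6) = 54264. Paths through (4, 13): (paths (0, 0) → (4, 13)) × (paths (4, 13) → (6, 15)) = C(17, 4) · C(4, 2) = 2380 · 6 = 14280. Avoidance count = 54264 − 14280 = 39984.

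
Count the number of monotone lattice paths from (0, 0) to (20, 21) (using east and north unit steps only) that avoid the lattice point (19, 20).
Number of paths = 131282408400

Total paths from (0, 0) to (20, 21): C(41, 20) = 269128937220. Paths through (19, 20): (paths (0, 0) → (19, 20)) × (paths (19, 20) → (20, 21)) = C(39, 19) · C(2, 1) = 68923264410 · 2 = 137846528820. Avoidance count = 269128937220 − 137846528820 = 131282408400.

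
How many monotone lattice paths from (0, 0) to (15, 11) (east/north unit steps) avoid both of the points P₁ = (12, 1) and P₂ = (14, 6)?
Number of paths = 7491520

Inclusion–exclusion. Total paths: C(26, 15) = 7726160. Through P₁: C(13, 12)·C(13, 3) = 3718. Through P₂: C(20, 14)·C(6, 1) = 232560. Since P₁ is strictly southwest of P₂, a monotone path through both must visit P₁ then P₂; paths through both = C(13, 12)·C(7, 2)·C(6, 1) = 1638. Avoid both = 7726160 − 3718 − 232560 + 1638 = 7491520.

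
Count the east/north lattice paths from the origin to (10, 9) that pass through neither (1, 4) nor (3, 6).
Number of paths = 75888

Inclusion–exclusion. Total paths: C(19, 10) = 92378. Through P₁: C(5, 1)·C(14, 9) = 10010. Through P₂: C(9, 3)·C(10, 7) = 10080. Since P₁ is strictly southwest of P₂, a monotone path through both must visit P₁ then P₂; paths through both = C(5, 1)·C(4, 2)·C(10, 7) = 3600. Avoid both = 92378 − 10010 − 10080 + 3600 = 75888.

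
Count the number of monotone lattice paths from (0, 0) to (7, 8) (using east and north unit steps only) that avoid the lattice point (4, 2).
Number of paths = 5175

Total paths from (0, 0) to (7, 8): C(15, 7) = 6435. Paths through (4, 2): (paths (0, 0) → (4, 2)) × (paths (4, 2) → (7, 8)) = C(6, 4) · C(9, 3) = 15 · 84 = 1260. Avoidance count = 6435 − 1260 = 5175.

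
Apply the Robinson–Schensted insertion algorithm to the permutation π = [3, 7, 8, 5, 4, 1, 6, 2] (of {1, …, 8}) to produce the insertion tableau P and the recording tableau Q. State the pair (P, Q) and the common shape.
P = [1, 2, 6] / [3, 4] / [5, 8] / [7];  Q = [1, 2, 3] / [4, 7] / [5, 8] / [6];  common shape = (3, 2, 2, 1)

Row-insert the values π_1, π_2, … into P one at a time, bumping the leftmost entry strictly greater than the inserted value down to the next row. The recording tableau Q records, in position (i, j), the step at which that cell was added to P.
  Insert 3 (step 1): P = [3];  Q = [1]
  Insert 7 (step 2): P = [3, 7];  Q = [1, 2]
  Insert 8 (step 3): P = [3, 7, 8];  Q = [1, 2, 3]
  Insert 5 (step 4): P = [3, 5, 8] / [7];  Q = [1, 2, 3] / [4]
  Insert 4 (step 5): P = [3, 4, 8] / [5] / [7];  Q = [1, 2, 3] / [4] / [5]
  Insert 1 (step 6): P = [1, 4, 8] / [3] / [5] / [7];  Q = [1, 2, 3] / [4] / [5] / [6]
  Insert 6 (step 7): P = [1, 4, 6] / [3, 8] / [5] / [7];  Q = [1, 2, 3] / [4, 7] / [5] / [6]
  Insert 2 (step 8): P = [1, 2, 6] / [3, 4] / [5, 8] / [7];  Q = [1, 2, 3] / [4, 7] / [5, 8] / [6]
Final shape: (3, 2, 2, 1).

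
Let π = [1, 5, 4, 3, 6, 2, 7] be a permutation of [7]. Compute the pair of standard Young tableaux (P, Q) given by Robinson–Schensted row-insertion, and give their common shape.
P = [1, 2, 6, 7] / [3] / [4] / [5];  Q = [1, 2, 5, 7] / [3] / [4] / [6];  common shape = (4, 1, 1, 1)

Row-insert the values π_1, π_2, … into P one at a time, bumping the leftmost entry strictly greater than the inserted value down to the next row. The recording tableau Q records, in position (i, j), the step at which that cell was added to P.
  Insert 1 (step 1): P = [1];  Q = [1]
  Insert 5 (step 2): P = [1, 5];  Q = [1, 2]
  Insert 4 (step 3): P = [1, 4] / [5];  Q = [1, 2] / [3]
  Insert 3 (step 4): P = [1, 3] / [4] / [5];  Q = [1, 2] / [3] / [4]
  Insert 6 (step 5): P = [1, 3, 6] / [4] / [5];  Q = [1, 2, 5] / [3] / [4]
  Insert 2 (step 6): P = [1, 2, 6] / [3] / [4] / [5];  Q = [1, 2, 5] / [3] / [4] / [6]
  Insert 7 (step 7): P = [1, 2, 6, 7] / [3] / [4] / [5];  Q = [1, 2, 5, 7] / [3] / [4] / [6]
Final shape: (4, 1, 1, 1).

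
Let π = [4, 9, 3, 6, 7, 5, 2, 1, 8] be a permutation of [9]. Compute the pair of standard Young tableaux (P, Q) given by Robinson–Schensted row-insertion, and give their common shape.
P = [1, 5, 7, 8] / [2, 6] / [3] / [4] / [9];  Q = [1, 2, 5, 9] / [3, 4] / [6] / [7] / [8];  common shape = (4, 2, 1, 1, 1)

Row-insert the values π_1, π_2, … into P one at a time, bumping the leftmost entry strictly greater than the inserted value down to the next row. The recording tableau Q records, in position (i, j), the step at which that cell was added to P.
  Insert 4 (step 1): P = [4];  Q = [1]
  Insert 9 (step 2): P = [4, 9];  Q = [1, 2]
  Insert 3 (step 3): P = [3, 9] / [4];  Q = [1, 2] / [3]
  Insert 6 (step 4): P = [3, 6] / [4, 9];  Q = [1, 2] / [3, 4]
  Insert 7 (step 5): P = [3, 6, 7] / [4, 9];  Q = [1, 2, 5] / [3, 4]
  Insert 5 (step 6): P = [3, 5, 7] / [4, 6] / [9];  Q = [1, 2, 5] / [3, 4] / [6]
  Insert 2 (step 7): P = [2, 5, 7] / [3, 6] / [4] / [9];  Q = [1, 2, 5] / [3, 4] / [6] / [7]
  Insert 1 (step 8): P = [1, 5, 7] / [2, 6] / [3] / [4] / [9];  Q = [1, 2, 5] / [3, 4] / [6] / [7] / [8]
  Insert 8 (step 9): P = [1, 5, 7, 8] / [2, 6] / [3] / [4] / [9];  Q = [1, 2, 5, 9] / [3, 4] / [6] / [7] / [8]
Final shape: (4, 2, 1, 1, 1).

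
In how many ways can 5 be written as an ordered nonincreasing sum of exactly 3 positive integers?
p(5, 3 parts) = 2

Partitions of n into exactly k parts ↔ partitions of n − k into at most k parts (subtract 1 from each part). For n = 5, k = 3, the partitions are: 3+1+1, 2+2+1. Count = 2.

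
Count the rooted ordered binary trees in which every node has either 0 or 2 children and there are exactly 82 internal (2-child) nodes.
C_82 = 17526585015616776834735140517915655636396234280

These full binary trees are counted by the Catalan number C_n = (1/(n + 1)) · C(2n, n). For n = 82: C_82 = (1/83) · C(164, 82) = 1454706556296192477283016662986999417820887445240/83 = 17526585015616776834735140517915655636396234280.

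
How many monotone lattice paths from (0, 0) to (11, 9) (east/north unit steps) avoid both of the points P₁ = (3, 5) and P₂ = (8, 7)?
Number of paths = 87650

Inclusion–exclusion. Total paths: C(20, 11) = 167960. Through P₁: C(8, 3)·C(12, 8) = 27720. Through P₂: C(15, 8)·C(5, 3) = 64350. Since P₁ is strictly southwest of P₂, a monotone path through both must visit P₁ then P₂; paths through both = C(8, 3)·C(7, 5)·C(5, 3) = 11760. Avoid both = 167960 − 27720 − 64350 + 11760 = 87650.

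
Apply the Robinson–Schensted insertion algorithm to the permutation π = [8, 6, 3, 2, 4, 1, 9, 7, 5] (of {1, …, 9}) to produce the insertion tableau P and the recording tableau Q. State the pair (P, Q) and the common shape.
P = [1, 4, 5] / [2, 7] / [3, 9] / [6] / [8];  Q = [1, 5, 7] / [2, 8] / [3, 9] / [4] / [6];  common shape = (3, 2, 2, 1, 1)

Row-insert the values π_1, π_2, … into P one at a time, bumping the leftmost entry strictly greater than the inserted value down to the next row. The recording tableau Q records, in position (i, j), the step at which that cell was added to P.
  Insert 8 (step 1): P = [8];  Q = [1]
  Insert 6 (step 2): P = [6] / [8];  Q = [1] / [2]
  Insert 3 (step 3): P = [3] / [6] / [8];  Q = [1] / [2] / [3]
  Insert 2 (step 4): P = [2] / [3] / [6] / [8];  Q = [1] / [2] / [3] / [4]
  Insert 4 (step 5): P = [2, 4] / [3] / [6] / [8];  Q = [1, 5] / [2] / [3] / [4]
  Insert 1 (step 6): P = [1, 4] / [2] / [3] / [6] / [8];  Q = [1, 5] / [2] / [3] / [4] / [6]
  Insert 9 (step 7): P = [1, 4, 9] / [2] / [3] / [6] / [8];  Q = [1, 5, 7] / [2] / [3] / [4] / [6]
  Insert 7 (step 8): P = [1, 4, 7] / [2, 9] / [3] / [6] / [8];  Q = [1, 5, 7] / [2, 8] / [3] / [4] / [6]
  Insert 5 (step 9): P = [1, 4, 5] / [2, 7] / [3, 9] / [6] / [8];  Q = [1, 5, 7] / [2, 8] / [3, 9] / [4] / [6]
Final shape: (3, 2, 2, 1, 1).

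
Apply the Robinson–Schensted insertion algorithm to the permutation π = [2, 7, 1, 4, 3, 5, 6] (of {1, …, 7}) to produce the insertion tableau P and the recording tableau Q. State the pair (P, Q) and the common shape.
P = [1, 3, 5, 6] / [2, 4] / [7];  Q = [1, 2, 6, 7] / [3, 4] / [5];  common shape = (4, 2, 1)

Row-insert the values π_1, π_2, … into P one at a time, bumping the leftmost entry strictly greater than the inserted value down to the next row. The recording tableau Q records, in position (i, j), the step at which that cell was added to P.
  Insert 2 (step 1): P = [2];  Q = [1]
  Insert 7 (step 2): P = [2, 7];  Q = [1, 2]
  Insert 1 (step 3): P = [1, 7] / [2];  Q = [1, 2] / [3]
  Insert 4 (step 4): P = [1, 4] / [2, 7];  Q = [1, 2] / [3, 4]
  Insert 3 (step 5): P = [1, 3] / [2, 4] / [7];  Q = [1, 2] / [3, 4] / [5]
  Insert 5 (step 6): P = [1, 3, 5] / [2, 4] / [7];  Q = [1, 2, 6] / [3, 4] / [5]
  Insert 6 (step 7): P = [1, 3, 5, 6] / [2, 4] / [7];  Q = [1, 2, 6, 7] / [3, 4] / [5]
Final shape: (4, 2, 1).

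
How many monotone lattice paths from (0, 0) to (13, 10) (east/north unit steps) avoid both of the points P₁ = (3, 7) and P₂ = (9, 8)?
Number of paths = 757696

Inclusion–exclusion. Total paths: C(23, 13) = 1144066. Through P₁: C(10, 3)·C(13, 10) = 34320. Through P₂: C(17, 9)·C(6, 4) = 364650. Since P₁ is strictly southwest of P₂, a monotone path through both must visit P₁ then P₂; paths through both = C(10, 3)·C(7, 6)·C(6, 4) = 12600. Avoid both = 1144066 − 34320 − 364650 + 12600 = 757696.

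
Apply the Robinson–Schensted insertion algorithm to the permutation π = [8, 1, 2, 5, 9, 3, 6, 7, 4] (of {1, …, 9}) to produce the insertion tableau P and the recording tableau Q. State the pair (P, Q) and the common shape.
P = [1, 2, 3, 4, 7] / [5, 6] / [8, 9];  Q = [1, 3, 4, 5, 8] / [2, 7] / [6, 9];  common shape = (5, 2, 2)

Row-insert the values π_1, π_2, … into P one at a time, bumping the leftmost entry strictly greater than the inserted value down to the next row. The recording tableau Q records, in position (i, j), the step at which that cell was added to P.
  Insert 8 (step 1): P = [8];  Q = [1]
  Insert 1 (step 2): P = [1] / [8];  Q = [1] / [2]
  Insert 2 (step 3): P = [1, 2] / [8];  Q = [1, 3] / [2]
  Insert 5 (step 4): P = [1, 2, 5] / [8];  Q = [1, 3, 4] / [2]
  Insert 9 (step 5): P = [1, 2, 5, 9] / [8];  Q = [1, 3, 4, 5] / [2]
  Insert 3 (step 6): P = [1, 2, 3, 9] / [5] / [8];  Q = [1, 3, 4, 5] / [2] / [6]
  Insert 6 (step 7): P = [1, 2, 3, 6] / [5, 9] / [8];  Q = [1, 3, 4, 5] / [2, 7] / [6]
  Insert 7 (step 8): P = [1, 2, 3, 6, 7] / [5, 9] / [8];  Q = [1, 3, 4, 5, 8] / [2, 7] / [6]
  Insert 4 (step 9): P = [1, 2, 3, 4, 7] / [5, 6] / [8, 9];  Q = [1, 3, 4, 5, 8] / [2, 7] / [6, 9]
Final shape: (5, 2, 2).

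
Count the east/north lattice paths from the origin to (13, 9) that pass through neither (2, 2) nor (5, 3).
Number of paths = 210380

Inclusion–exclusion. Total paths: C(22, 13) = 497420. Through P₁: C(4, 2)·C(18, 11) = 190944. Through P₂: C(8, 5)·C(14, 8) = 168168. Since P₁ is strictly southwest of P₂, a monotone path through both must visit P₁ then P₂; paths through both = C(4, 2)·C(4, 3)·C(14, 8) = 72072. Avoid both = 497420 − 190944 − 168168 + 72072 = 210380.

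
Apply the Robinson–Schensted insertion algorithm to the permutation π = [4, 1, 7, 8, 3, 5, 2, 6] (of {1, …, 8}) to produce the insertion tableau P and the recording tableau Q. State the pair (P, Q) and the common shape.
P = [1, 2, 5, 6] / [3, 7, 8] / [4];  Q = [1, 3, 4, 8] / [2, 5, 6] / [7];  common shape = (4, 3, 1)

Row-insert the values π_1, π_2, … into P one at a time, bumping the leftmost entry strictly greater than the inserted value down to the next row. The recording tableau Q records, in position (i, j), the step at which that cell was added to P.
  Insert 4 (step 1): P = [4];  Q = [1]
  Insert 1 (step 2): P = [1] / [4];  Q = [1] / [2]
  Insert 7 (step 3): P = [1, 7] / [4];  Q = [1, 3] / [2]
  Insert 8 (step 4): P = [1, 7, 8] / [4];  Q = [1, 3, 4] / [2]
  Insert 3 (step 5): P = [1, 3, 8] / [4, 7];  Q = [1, 3, 4] / [2, 5]
  Insert 5 (step 6): P = [1, 3, 5] / [4, 7, 8];  Q = [1, 3, 4] / [2, 5, 6]
  Insert 2 (step 7): P = [1, 2, 5] / [3, 7, 8] / [4];  Q = [1, 3, 4] / [2, 5, 6] / [7]
  Insert 6 (step 8): P = [1, 2, 5, 6] / [3, 7, 8] / [4];  Q = [1, 3, 4, 8] / [2, 5, 6] / [7]
Final shape: (4, 3, 1).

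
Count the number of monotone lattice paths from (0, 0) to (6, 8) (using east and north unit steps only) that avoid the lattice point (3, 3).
Number of paths = 1883

Total paths from (0, 0) to (6, 8): C(14, 6) = 3003. Paths through (3, 3): (paths (0, 0) → (3, 3)) × (paths (3, 3) → (6, 8)) = C(6, 3) · C(8, 3) = 20 · 56 = 1120. Avoidance count = 3003 − 1120 = 1883.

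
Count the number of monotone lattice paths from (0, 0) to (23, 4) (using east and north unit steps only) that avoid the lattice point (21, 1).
Number of paths = 17330

Total paths from (0, 0) to (23, 4): C(27, 23) = 17550. Paths through (21, 1): (paths (0, 0) → (21, 1)) × (paths (21, 1) → (23, 4)) = C(22, 21) · C(5, 2) = 22 · 10 = 220. Avoidance count = 17550 − 220 = 17330.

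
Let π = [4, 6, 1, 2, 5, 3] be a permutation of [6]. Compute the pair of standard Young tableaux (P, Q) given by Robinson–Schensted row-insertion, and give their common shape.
P = [1, 2, 3] / [4, 5] / [6];  Q = [1, 2, 5] / [3, 4] / [6];  common shape = (3, 2, 1)

Row-insert the values π_1, π_2, … into P one at a time, bumping the leftmost entry strictly greater than the inserted value down to the next row. The recording tableau Q records, in position (i, j), the step at which that cell was added to P.
  Insert 4 (step 1): P = [4];  Q = [1]
  Insert 6 (step 2): P = [4, 6];  Q = [1, 2]
  Insert 1 (step 3): P = [1, 6] / [4];  Q = [1, 2] / [3]
  Insert 2 (step 4): P = [1, 2] / [4, 6];  Q = [1, 2] / [3, 4]
  Insert 5 (step 5): P = [1, 2, 5] / [4, 6];  Q = [1, 2, 5] / [3, 4]
  Insert 3 (step 6): P = [1, 2, 3] / [4, 5] / [6];  Q = [1, 2, 5] / [3, 4] / [6]
Final shape: (3, 2, 1).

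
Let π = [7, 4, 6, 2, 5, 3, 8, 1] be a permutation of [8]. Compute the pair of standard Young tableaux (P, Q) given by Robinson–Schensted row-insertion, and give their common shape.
P = [1, 3, 8] / [2, 5] / [4] / [6] / [7];  Q = [1, 3, 7] / [2, 5] / [4] / [6] / [8];  common shape = (3, 2, 1, 1, 1)

Row-insert the values π_1, π_2, … into P one at a time, bumping the leftmost entry strictly greater than the inserted value down to the next row. The recording tableau Q records, in position (i, j), the step at which that cell was added to P.
  Insert 7 (step 1): P = [7];  Q = [1]
  Insert 4 (step 2): P = [4] / [7];  Q = [1] / [2]
  Insert 6 (step 3): P = [4, 6] / [7];  Q = [1, 3] / [2]
  Insert 2 (step 4): P = [2, 6] / [4] / [7];  Q = [1, 3] / [2] / [4]
  Insert 5 (step 5): P = [2, 5] / [4, 6] / [7];  Q = [1, 3] / [2, 5] / [4]
  Insert 3 (step 6): P = [2, 3] / [4, 5] / [6] / [7];  Q = [1, 3] / [2, 5] / [4] / [6]
  Insert 8 (step 7): P = [2, 3, 8] / [4, 5] / [6] / [7];  Q = [1, 3, 7] / [2, 5] / [4] / [6]
  Insert 1 (step 8): P = [1, 3, 8] / [2, 5] / [4] / [6] / [7];  Q = [1, 3, 7] / [2, 5] / [4] / [6] / [8]
Final shape: (3, 2, 1, 1, 1).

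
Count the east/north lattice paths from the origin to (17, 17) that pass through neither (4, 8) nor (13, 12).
Number of paths = 1476740070

Inclusion–exclusion. Total paths: C(34, 17) = 2333606220. Through P₁: C(12, 4)·C(22, 13) = 246222900. Through P₂: C(25, 13)·C(9, 4) = 655237800. Since P₁ is strictly southwest of P₂, a monotone path through both must visit P₁ then P₂; paths through both = C(12, 4)·C(13, 9)·C(9, 4) = 44594550. Avoid both = 2333606220 − 246222900 − 655237800 + 44594550 = 1476740070.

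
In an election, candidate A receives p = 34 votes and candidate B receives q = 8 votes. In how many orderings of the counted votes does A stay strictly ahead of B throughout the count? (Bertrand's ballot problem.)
Strict-lead orderings = 73066305

Total orderings of the 42 votes with 34 for A: C(42, 34) = 118030185. By the Bertrand ballot formula (Cycle Lemma / reflection principle), the number of orderings in which A is strictly ahead of B throughout is (p − q)/(p + q) · C(p + q, p) = (34 − 8)/(34 + 8) · 118030185 = 73066305.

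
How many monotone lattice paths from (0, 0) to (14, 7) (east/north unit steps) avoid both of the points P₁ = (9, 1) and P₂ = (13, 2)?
Number of paths = 111330

Inclusion–exclusion. Total paths: C(21, 14) = 116280. Through P₁: C(10, 9)·C(11, 5) = 4620. Through P₂: C(15, 13)·C(6, 1) = 630. Since P₁ is strictly southwest of P₂, a monotone path through both must visit P₁ then P₂; paths through both = C(10, 9)·C(5, 4)·C(6, 1) = 300. Avoid both = 116280 − 4620 − 630 + 300 = 111330.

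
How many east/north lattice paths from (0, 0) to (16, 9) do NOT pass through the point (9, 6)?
Number of paths = 1442375

Total paths from (0, 0) to (16, 9): C(25, 16) = 2042975. Paths through (9, 6): (paths (0, 0) → (9, 6)) × (paths (9, 6) → (16, 9)) = C(15, 9) · C(10, 7) = 5005 · 120 = 600600. Avoidance count = 2042975 − 600600 = 1442375.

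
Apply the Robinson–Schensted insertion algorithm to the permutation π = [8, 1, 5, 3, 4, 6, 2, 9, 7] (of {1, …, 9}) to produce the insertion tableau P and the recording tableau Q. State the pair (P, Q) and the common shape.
P = [1, 2, 4, 6, 7] / [3, 9] / [5] / [8];  Q = [1, 3, 5, 6, 8] / [2, 9] / [4] / [7];  common shape = (5, 2, 1, 1)

Row-insert the values π_1, π_2, … into P one at a time, bumping the leftmost entry strictly greater than the inserted value down to the next row. The recording tableau Q records, in position (i, j), the step at which that cell was added to P.
  Insert 8 (step 1): P = [8];  Q = [1]
  Insert 1 (step 2): P = [1] / [8];  Q = [1] / [2]
  Insert 5 (step 3): P = [1, 5] / [8];  Q = [1, 3] / [2]
  Insert 3 (step 4): P = [1, 3] / [5] / [8];  Q = [1, 3] / [2] / [4]
  Insert 4 (step 5): P = [1, 3, 4] / [5] / [8];  Q = [1, 3, 5] / [2] / [4]
  Insert 6 (step 6): P = [1, 3, 4, 6] / [5] / [8];  Q = [1, 3, 5, 6] / [2] / [4]
  Insert 2 (step 7): P = [1, 2, 4, 6] / [3] / [5] / [8];  Q = [1, 3, 5, 6] / [2] / [4] / [7]
  Insert 9 (step 8): P = [1, 2, 4, 6, 9] / [3] / [5] / [8];  Q = [1, 3, 5, 6, 8] / [2] / [4] / [7]
  Insert 7 (step 9): P = [1, 2, 4, 6, 7] / [3, 9] / [5] / [8];  Q = [1, 3, 5, 6, 8] / [2, 9] / [4] / [7]
Final shape: (5, 2, 1, 1).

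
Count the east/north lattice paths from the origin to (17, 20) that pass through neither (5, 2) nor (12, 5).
Number of paths = 14032142313

Inclusion–exclusion. Total paths: C(37, 17) = 15905368710. Through P₁: C(7, 5)·C(30, 12) = 1816357725. Through P₂: C(17, 12)·C(20, 5) = 95938752. Since P₁ is strictly southwest of P₂, a monotone path through both must visit P₁ then P₂; paths through both = C(7, 5)·C(10, 7)·C(20, 5) = 39070080. Avoid both = 15905368710 − 1816357725 − 95938752 + 39070080 = 14032142313.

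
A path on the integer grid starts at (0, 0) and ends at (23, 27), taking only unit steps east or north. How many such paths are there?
Number of paths = 108043253365600

A monotone lattice path from (0, 0) to (23, 27) consists of 23 east steps and 27 north steps in some order, so it is determined by which 23 of the 50 steps are east. The count is C(50, 23) = 108043253365600.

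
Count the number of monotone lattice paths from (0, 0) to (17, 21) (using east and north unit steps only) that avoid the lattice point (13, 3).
Number of paths = 28777046980

Total paths from (0, 0) to (17, 21): C(38, 17) = 28781143380. Paths through (13, 3): (paths (0, 0) → (13, 3)) × (paths (13, 3) → (17, 21)) = C(16, 13) · C(22, 4) = 560 · 7315 = 4096400. Avoidance count = 28781143380 − 4096400 = 28777046980.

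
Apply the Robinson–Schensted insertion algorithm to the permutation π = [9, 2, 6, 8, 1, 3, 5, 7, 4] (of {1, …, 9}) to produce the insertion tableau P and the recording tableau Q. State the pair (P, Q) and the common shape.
P = [1, 3, 4, 7] / [2, 5, 8] / [6] / [9];  Q = [1, 3, 4, 8] / [2, 6, 7] / [5] / [9];  common shape = (4, 3, 1, 1)

Row-insert the values π_1, π_2, … into P one at a time, bumping the leftmost entry strictly greater than the inserted value down to the next row. The recording tableau Q records, in position (i, j), the step at which that cell was added to P.
  Insert 9 (step 1): P = [9];  Q = [1]
  Insert 2 (step 2): P = [2] / [9];  Q = [1] / [2]
  Insert 6 (step 3): P = [2, 6] / [9];  Q = [1, 3] / [2]
  Insert 8 (step 4): P = [2, 6, 8] / [9];  Q = [1, 3, 4] / [2]
  Insert 1 (step 5): P = [1, 6, 8] / [2] / [9];  Q = [1, 3, 4] / [2] / [5]
  Insert 3 (step 6): P = [1, 3, 8] / [2, 6] / [9];  Q = [1, 3, 4] / [2, 6] / [5]
  Insert 5 (step 7): P = [1, 3, 5] / [2, 6, 8] / [9];  Q = [1, 3, 4] / [2, 6, 7] / [5]
  Insert 7 (step 8): P = [1, 3, 5, 7] / [2, 6, 8] / [9];  Q = [1, 3, 4, 8] / [2, 6, 7] / [5]
  Insert 4 (step 9): P = [1, 3, 4, 7] / [2, 5, 8] / [6] / [9];  Q = [1, 3, 4, 8] / [2, 6, 7] / [5] / [9]
Final shape: (4, 3, 1, 1).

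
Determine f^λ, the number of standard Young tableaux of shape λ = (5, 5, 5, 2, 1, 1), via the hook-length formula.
# SYT of shape (5, 5, 5, 2, 1, 1) = 11639628

Hook-length formula: f^λ = n! / Π hook(c), product over all cells c of the Young diagram. For λ = (5, 5, 5, 2, 1, 1), n = 19 boxes. Hook lengths by row (left-to-right, top-to-bottom): [10, 7, 5, 4, 3]; [9, 6, 4, 3, 2]; [8, 5, 3, 2, 1]; [4, 1]; [2]; [1]. Product of hooks = 10450944000. So f^λ = 19! / 10450944000 = 121645100408832000 / 10450944000 = 11639628.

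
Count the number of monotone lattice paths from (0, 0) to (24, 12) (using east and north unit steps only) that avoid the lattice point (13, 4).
Number of paths = 1071792540

Total paths from (0, 0) to (24, 12): C(36, 24) = 1251677700. Paths through (13, 4): (paths (0, 0) → (13, 4)) × (paths (13, 4) → (24, 12)) = C(17, 13) · C(19, 11) = 2380 · 75582 = 179885160. Avoidance count = 1251677700 − 179885160 = 1071792540.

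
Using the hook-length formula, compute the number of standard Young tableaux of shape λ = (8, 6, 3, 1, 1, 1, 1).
# SYT of shape (8, 6, 3, 1, 1, 1, 1) = 317444400

Hook-length formula: f^λ = n! / Π hook(c), product over all cells c of the Young diagram. For λ = (8, 6, 3, 1, 1, 1, 1), n = 21 boxes. Hook lengths by row (left-to-right, top-to-bottom): [14, 9, 8, 6, 5, 4, 2, 1]; [11, 6, 5, 3, 2, 1]; [7, 2, 1]; [4]; [3]; [2]; [1]. Product of hooks = 160944537600. So f^λ = 21! / 160944537600 = 51090942171709440000 / 160944537600 = 317444400.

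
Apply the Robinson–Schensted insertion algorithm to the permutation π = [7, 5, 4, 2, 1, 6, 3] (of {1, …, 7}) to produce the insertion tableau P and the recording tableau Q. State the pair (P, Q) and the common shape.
P = [1, 3] / [2, 6] / [4] / [5] / [7];  Q = [1, 6] / [2, 7] / [3] / [4] / [5];  common shape = (2, 2, 1, 1, 1)

Row-insert the values π_1, π_2, … into P one at a time, bumping the leftmost entry strictly greater than the inserted value down to the next row. The recording tableau Q records, in position (i, j), the step at which that cell was added to P.
  Insert 7 (step 1): P = [7];  Q = [1]
  Insert 5 (step 2): P = [5] / [7];  Q = [1] / [2]
  Insert 4 (step 3): P = [4] / [5] / [7];  Q = [1] / [2] / [3]
  Insert 2 (step 4): P = [2] / [4] / [5] / [7];  Q = [1] / [2] / [3] / [4]
  Insert 1 (step 5): P = [1] / [2] / [4] / [5] / [7];  Q = [1] / [2] / [3] / [4] / [5]
  Insert 6 (step 6): P = [1, 6] / [2] / [4] / [5] / [7];  Q = [1, 6] / [2] / [3] / [4] / [5]
  Insert 3 (step 7): P = [1, 3] / [2, 6] / [4] / [5] / [7];  Q = [1, 6] / [2, 7] / [3] / [4] / [5]
Final shape: (2, 2, 1, 1, 1).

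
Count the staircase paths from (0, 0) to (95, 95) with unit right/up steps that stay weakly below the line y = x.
C_95 = 944973797977428207852605870454939596837230758234904050

These NE paths below the diagonal are counted by the Catalan number C_n = (1/(n + 1)) · C(2n, n). For n = 95: C_95 = (1/96) · C(190, 95) = 90717484605833107953850163563674201296374152790550788800/96 = 944973797977428207852605870454939596837230758234904050.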